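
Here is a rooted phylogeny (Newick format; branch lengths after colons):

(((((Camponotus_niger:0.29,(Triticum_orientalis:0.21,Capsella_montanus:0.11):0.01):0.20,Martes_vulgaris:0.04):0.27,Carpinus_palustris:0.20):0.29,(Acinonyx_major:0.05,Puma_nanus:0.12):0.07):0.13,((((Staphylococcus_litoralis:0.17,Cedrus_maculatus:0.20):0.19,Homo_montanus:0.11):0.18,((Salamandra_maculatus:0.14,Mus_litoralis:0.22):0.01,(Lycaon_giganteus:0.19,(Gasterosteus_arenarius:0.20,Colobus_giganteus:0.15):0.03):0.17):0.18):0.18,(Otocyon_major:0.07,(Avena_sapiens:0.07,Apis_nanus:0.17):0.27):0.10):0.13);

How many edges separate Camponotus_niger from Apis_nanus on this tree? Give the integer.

The MRCA of Camponotus_niger and Apis_nanus is the root of the tree.
From Camponotus_niger up to that node: 5 branches. From Apis_nanus up to the same node: 4 branches. Total: 5 + 4 = 9.

9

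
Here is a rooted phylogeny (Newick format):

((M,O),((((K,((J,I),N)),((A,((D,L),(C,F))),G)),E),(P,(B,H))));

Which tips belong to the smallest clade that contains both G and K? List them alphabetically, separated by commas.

Tracing G: it sits inside ((A,((D,L),(C,F))),G).
Tracing K: it sits inside (K,((J,I),N)).
The smallest clade enclosing both is ((K,((J,I),N)),((A,((D,L),(C,F))),G)); the answer is its 10 terminal taxa in alphabetical order.

A, C, D, F, G, I, J, K, L, N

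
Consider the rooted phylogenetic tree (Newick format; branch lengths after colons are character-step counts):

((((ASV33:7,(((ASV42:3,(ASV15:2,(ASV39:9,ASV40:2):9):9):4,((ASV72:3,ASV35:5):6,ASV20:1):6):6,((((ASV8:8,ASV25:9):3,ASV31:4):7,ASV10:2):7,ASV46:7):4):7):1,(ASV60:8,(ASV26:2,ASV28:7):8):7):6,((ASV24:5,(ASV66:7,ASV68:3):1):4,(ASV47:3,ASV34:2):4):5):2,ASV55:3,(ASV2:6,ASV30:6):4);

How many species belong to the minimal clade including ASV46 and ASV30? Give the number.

The MRCA of ASV46 and ASV30 is the root, so the clade is the entire tree.
That clade contains 24 terminal taxa: ASV10, ASV15, ASV2, ASV20, ASV24, ASV25, ASV26, ASV28, ASV30, ASV31, ASV33, ASV34, ASV35, ASV39, ASV40, ASV42, ASV46, ASV47, ASV55, ASV60, ASV66, ASV68, ASV72, ASV8.

24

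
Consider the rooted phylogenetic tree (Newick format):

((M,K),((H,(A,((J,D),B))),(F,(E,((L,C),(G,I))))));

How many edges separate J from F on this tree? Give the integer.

7

The MRCA of J and F is the node subtending ((H,(A,((J,D),B))),(F,(E,((L,C),(G,I))))).
From J up to that node: 5 branches. From F up to the same node: 2 branches. Total: 5 + 2 = 7.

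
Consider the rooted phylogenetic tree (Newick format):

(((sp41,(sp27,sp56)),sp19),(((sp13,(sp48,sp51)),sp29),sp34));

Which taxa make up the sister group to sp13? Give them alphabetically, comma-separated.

sp48, sp51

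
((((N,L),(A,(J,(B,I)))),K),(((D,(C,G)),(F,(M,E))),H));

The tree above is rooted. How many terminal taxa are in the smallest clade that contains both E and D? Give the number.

6

The MRCA of E and D is the node subtending ((D,(C,G)),(F,(M,E))).
That clade contains 6 terminal taxa: C, D, E, F, G, M.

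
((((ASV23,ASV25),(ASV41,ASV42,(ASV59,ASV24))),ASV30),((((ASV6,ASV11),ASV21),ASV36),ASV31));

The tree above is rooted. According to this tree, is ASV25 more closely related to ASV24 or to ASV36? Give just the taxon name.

The MRCA of ASV25 and ASV24 subtends ((ASV23,ASV25),(ASV41,ASV42,(ASV59,ASV24))) (6 taxa).
The MRCA of ASV25 and ASV36 is the root, subtending the entire tree (12 taxa).
The first is nested inside the second, so ASV25 shares a more recent common ancestor with ASV24.

ASV24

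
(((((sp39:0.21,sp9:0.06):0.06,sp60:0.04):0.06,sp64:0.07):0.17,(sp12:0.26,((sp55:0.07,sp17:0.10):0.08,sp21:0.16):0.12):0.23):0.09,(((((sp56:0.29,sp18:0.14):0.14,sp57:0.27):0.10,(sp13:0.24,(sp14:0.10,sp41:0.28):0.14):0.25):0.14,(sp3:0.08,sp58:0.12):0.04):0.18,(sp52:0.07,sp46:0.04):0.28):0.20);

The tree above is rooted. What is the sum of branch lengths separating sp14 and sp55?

1.60

The path runs sp14 → … → MRCA → … → sp55; the MRCA is the root of the tree.
Branch lengths along that path: 0.10 + 0.14 + 0.25 + 0.14 + 0.18 + 0.20 + 0.09 + 0.23 + 0.12 + 0.08 + 0.07 = 1.60.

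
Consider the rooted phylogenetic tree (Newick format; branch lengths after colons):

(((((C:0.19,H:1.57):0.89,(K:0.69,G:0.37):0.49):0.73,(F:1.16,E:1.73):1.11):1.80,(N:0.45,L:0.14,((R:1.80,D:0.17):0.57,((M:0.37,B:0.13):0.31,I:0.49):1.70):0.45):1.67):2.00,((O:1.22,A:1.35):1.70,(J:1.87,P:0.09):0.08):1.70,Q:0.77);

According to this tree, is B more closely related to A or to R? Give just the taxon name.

The MRCA of B and R subtends ((R,D),((M,B),I)) (5 taxa).
The MRCA of B and A is the root, subtending the entire tree (18 taxa).
The first is nested inside the second, so B shares a more recent common ancestor with R.

R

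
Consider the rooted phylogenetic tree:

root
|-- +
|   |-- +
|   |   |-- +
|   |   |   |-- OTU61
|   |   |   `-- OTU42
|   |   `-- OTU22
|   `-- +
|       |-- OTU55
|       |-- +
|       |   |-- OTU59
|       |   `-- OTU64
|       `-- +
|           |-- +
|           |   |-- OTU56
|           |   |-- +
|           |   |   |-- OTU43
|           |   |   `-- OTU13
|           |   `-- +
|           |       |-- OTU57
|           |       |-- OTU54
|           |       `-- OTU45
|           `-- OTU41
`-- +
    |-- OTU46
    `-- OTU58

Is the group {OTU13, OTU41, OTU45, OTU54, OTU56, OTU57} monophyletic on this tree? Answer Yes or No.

No

The MRCA of the listed taxa subtends ((OTU56,(OTU43,OTU13),(OTU57,OTU54,OTU45)),OTU41).
That clade also contains OTU43, which is not in the proposed group, so the group is not monophyletic.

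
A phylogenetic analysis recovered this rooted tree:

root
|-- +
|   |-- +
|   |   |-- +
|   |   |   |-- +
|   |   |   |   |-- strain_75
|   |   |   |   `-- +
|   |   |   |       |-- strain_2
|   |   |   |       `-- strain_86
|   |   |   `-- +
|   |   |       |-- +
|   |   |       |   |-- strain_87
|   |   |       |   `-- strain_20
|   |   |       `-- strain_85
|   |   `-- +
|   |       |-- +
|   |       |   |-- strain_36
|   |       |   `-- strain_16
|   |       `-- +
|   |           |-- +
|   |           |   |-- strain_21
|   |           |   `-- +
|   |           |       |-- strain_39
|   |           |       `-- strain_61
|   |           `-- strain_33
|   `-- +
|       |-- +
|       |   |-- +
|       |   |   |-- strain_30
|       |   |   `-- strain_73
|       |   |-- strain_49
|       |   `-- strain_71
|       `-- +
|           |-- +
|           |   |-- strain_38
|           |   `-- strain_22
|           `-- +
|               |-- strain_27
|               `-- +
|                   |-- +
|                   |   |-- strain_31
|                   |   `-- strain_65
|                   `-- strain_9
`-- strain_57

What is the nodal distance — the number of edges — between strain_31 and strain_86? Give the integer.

11

The MRCA of strain_31 and strain_86 is the node subtending ((((strain_75,(strain_2,strain_86)),((strain_87,strain_20),strain_85)),((strain_36,strain_16),((strain_21,(strain_39,strain_61)),strain_33))),(((strain_30,strain_73),strain_49,strain_71),((strain_38,strain_22),(strain_27,((strain_31,strain_65),strain_9))))).
From strain_31 up to that node: 6 branches. From strain_86 up to the same node: 5 branches. Total: 6 + 5 = 11.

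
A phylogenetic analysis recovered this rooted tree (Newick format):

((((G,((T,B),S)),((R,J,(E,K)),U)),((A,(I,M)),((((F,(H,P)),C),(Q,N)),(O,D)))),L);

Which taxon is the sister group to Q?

N

Q attaches to the tree at the node subtending (Q,N).
The other lineage descending from that same node — the sister group — is the single tip N.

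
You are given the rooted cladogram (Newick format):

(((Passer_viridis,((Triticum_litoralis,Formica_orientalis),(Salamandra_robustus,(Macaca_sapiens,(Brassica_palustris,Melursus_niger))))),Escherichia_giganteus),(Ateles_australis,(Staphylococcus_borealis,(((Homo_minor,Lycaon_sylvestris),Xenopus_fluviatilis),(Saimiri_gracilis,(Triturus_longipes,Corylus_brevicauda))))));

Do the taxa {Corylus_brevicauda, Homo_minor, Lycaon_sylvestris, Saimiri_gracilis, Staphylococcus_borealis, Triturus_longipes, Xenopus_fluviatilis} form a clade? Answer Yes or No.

The most recent common ancestor of these taxa subtends (Staphylococcus_borealis,(((Homo_minor,Lycaon_sylvestris),Xenopus_fluviatilis),(Saimiri_gracilis,(Triturus_longipes,Corylus_brevicauda)))).
That clade has exactly 7 tips — every listed taxon and nothing else — so the group is monophyletic.

Yes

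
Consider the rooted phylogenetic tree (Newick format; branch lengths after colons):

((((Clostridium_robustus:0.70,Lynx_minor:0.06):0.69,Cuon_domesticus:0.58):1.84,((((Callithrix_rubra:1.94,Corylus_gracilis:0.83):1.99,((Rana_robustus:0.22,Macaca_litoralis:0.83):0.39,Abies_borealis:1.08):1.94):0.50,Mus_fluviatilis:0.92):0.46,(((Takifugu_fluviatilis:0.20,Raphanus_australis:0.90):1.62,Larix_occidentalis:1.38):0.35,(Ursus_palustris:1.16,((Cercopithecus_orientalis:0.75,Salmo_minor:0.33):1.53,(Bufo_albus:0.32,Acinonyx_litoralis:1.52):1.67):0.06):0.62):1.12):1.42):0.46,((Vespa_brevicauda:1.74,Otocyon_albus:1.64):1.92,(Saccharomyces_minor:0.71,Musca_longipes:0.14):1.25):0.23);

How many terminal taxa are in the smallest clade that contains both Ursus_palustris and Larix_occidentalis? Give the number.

The MRCA of Ursus_palustris and Larix_occidentalis is the node subtending (((Takifugu_fluviatilis,Raphanus_australis),Larix_occidentalis),(Ursus_palustris,((Cercopithecus_orientalis,Salmo_minor),(Bufo_albus,Acinonyx_litoralis)))).
That clade contains 8 terminal taxa: Acinonyx_litoralis, Bufo_albus, Cercopithecus_orientalis, Larix_occidentalis, Raphanus_australis, Salmo_minor, Takifugu_fluviatilis, Ursus_palustris.

8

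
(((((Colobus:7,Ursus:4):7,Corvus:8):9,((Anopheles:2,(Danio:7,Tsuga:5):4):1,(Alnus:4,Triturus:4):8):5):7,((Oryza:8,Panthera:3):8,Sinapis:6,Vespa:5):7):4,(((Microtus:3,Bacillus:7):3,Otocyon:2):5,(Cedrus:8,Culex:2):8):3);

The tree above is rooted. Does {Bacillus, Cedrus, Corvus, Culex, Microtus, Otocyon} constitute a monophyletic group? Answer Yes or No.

No

The MRCA of the listed taxa is the root, so the smallest clade containing them is the whole tree.
That clade also contains Alnus, Anopheles, Colobus, Danio, Oryza, Panthera, Sinapis, Triturus, Tsuga, Ursus, Vespa, which are not in the proposed group, so the group is not monophyletic.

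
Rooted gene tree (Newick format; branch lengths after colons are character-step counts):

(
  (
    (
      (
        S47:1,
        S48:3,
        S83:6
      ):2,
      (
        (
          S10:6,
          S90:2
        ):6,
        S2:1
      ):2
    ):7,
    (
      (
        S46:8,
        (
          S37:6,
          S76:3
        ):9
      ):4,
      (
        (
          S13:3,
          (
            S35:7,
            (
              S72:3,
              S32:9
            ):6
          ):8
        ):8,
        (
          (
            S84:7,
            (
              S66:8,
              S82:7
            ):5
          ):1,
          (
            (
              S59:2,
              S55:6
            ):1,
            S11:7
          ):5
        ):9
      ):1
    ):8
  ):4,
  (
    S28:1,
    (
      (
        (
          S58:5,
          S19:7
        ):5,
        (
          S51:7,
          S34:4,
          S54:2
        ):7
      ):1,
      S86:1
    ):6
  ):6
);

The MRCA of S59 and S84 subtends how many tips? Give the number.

6

The MRCA of S59 and S84 is the node subtending ((S84,(S66,S82)),((S59,S55),S11)).
That clade contains 6 terminal taxa: S11, S55, S59, S66, S82, S84.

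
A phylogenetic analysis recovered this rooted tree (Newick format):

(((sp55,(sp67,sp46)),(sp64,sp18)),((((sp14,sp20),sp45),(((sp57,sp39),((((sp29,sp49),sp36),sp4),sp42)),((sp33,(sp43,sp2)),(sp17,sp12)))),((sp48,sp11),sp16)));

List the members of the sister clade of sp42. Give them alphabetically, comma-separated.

sp29, sp36, sp4, sp49

sp42 attaches to the tree at the node subtending ((((sp29,sp49),sp36),sp4),sp42).
The other lineage descending from that same node — the sister group — is (((sp29,sp49),sp36),sp4); its 4 tips in alphabetical order are the answer.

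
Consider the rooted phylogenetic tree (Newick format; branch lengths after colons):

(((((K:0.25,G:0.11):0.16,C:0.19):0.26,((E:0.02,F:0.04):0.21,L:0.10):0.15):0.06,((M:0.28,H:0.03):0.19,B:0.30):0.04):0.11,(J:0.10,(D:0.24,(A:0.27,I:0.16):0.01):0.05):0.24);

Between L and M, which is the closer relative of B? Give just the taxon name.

M

The MRCA of B and M subtends ((M,H),B) (3 taxa).
The MRCA of B and L subtends ((((K,G),C),((E,F),L)),((M,H),B)) (9 taxa).
The first is nested inside the second, so B shares a more recent common ancestor with M.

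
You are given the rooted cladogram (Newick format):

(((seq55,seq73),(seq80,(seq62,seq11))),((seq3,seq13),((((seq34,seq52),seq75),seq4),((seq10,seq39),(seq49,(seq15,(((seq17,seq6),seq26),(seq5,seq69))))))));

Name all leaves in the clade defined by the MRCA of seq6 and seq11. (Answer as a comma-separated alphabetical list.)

seq10, seq11, seq13, seq15, seq17, seq26, seq3, seq34, seq39, seq4, seq49, seq5, seq52, seq55, seq6, seq62, seq69, seq73, seq75, seq80

Tracing seq6: it sits inside (seq17,seq6).
Tracing seq11: it sits inside (seq62,seq11).
The smallest clade enclosing both is the whole tree (their MRCA is the root), so the answer is all 20 tips in alphabetical order.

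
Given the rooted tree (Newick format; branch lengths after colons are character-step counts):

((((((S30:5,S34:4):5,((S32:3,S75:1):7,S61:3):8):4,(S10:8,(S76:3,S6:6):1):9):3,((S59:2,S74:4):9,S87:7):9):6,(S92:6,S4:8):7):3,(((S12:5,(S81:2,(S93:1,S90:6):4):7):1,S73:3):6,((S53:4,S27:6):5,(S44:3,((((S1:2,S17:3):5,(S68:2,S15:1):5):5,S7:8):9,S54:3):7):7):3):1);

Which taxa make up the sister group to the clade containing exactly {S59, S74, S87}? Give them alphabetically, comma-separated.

The clade containing exactly {S59, S74, S87} attaches to the tree at the node subtending ((((S30,S34),((S32,S75),S61)),(S10,(S76,S6))),((S59,S74),S87)).
The other lineage descending from that same node — the sister group — is (((S30,S34),((S32,S75),S61)),(S10,(S76,S6))); its 8 tips in alphabetical order are the answer.

S10, S30, S32, S34, S6, S61, S75, S76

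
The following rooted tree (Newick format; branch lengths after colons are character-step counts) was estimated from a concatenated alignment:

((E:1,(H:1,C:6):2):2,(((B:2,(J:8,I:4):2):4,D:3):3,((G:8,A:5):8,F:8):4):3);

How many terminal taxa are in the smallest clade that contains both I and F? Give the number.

7

The MRCA of I and F is the node subtending (((B,(J,I)),D),((G,A),F)).
That clade contains 7 terminal taxa: A, B, D, F, G, I, J.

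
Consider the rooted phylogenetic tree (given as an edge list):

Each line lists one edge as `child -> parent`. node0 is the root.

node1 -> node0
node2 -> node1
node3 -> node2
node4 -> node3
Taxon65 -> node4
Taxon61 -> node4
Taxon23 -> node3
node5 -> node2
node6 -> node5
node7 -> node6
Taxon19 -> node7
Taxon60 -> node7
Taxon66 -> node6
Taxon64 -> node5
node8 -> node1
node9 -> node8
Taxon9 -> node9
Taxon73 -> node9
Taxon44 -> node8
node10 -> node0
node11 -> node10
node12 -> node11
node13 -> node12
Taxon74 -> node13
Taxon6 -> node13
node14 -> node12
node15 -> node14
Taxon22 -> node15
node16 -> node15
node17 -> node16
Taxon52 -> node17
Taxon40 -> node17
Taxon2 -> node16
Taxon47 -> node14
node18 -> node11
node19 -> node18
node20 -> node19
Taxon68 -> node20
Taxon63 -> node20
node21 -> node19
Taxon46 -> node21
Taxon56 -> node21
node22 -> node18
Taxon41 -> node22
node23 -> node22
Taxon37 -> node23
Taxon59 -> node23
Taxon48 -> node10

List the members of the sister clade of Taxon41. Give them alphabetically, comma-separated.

Taxon41 attaches to the tree at the node subtending (Taxon41,(Taxon37,Taxon59)).
The other lineage descending from that same node — the sister group — is (Taxon37,Taxon59); its 2 tips in alphabetical order are the answer.

Taxon37, Taxon59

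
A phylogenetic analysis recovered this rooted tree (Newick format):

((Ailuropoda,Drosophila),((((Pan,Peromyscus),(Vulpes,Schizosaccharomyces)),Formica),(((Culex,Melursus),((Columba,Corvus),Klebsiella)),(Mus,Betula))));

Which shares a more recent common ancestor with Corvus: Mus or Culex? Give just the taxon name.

Culex

The MRCA of Corvus and Culex subtends ((Culex,Melursus),((Columba,Corvus),Klebsiella)) (5 taxa).
The MRCA of Corvus and Mus subtends (((Culex,Melursus),((Columba,Corvus),Klebsiella)),(Mus,Betula)) (7 taxa).
The first is nested inside the second, so Corvus shares a more recent common ancestor with Culex.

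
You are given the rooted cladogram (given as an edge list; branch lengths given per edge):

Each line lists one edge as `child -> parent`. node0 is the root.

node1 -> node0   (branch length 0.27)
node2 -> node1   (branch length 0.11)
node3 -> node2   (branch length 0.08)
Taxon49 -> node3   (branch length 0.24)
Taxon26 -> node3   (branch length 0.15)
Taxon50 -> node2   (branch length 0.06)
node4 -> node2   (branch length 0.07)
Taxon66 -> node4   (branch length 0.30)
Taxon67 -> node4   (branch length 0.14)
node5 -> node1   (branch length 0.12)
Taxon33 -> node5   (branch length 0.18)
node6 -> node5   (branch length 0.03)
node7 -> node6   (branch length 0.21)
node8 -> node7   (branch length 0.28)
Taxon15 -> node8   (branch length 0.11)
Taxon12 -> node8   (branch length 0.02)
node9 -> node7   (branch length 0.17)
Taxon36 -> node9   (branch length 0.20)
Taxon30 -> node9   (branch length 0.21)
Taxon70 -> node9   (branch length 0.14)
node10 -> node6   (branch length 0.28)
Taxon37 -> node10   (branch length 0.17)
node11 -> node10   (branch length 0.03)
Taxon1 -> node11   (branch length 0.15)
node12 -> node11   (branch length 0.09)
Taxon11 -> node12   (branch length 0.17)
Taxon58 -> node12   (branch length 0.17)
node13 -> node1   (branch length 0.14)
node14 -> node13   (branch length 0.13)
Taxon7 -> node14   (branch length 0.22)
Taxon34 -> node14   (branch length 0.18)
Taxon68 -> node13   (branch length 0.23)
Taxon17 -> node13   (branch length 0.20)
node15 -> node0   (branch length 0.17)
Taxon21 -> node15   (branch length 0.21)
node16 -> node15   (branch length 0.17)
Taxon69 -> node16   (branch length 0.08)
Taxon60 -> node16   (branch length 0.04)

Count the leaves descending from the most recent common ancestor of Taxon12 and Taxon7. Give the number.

19

The MRCA of Taxon12 and Taxon7 is the node subtending (((Taxon49,Taxon26),Taxon50,(Taxon66,Taxon67)),(Taxon33,(((Taxon15,Taxon12),(Taxon36,Taxon30,Taxon70)),(Taxon37,(Taxon1,(Taxon11,Taxon58))))),((Taxon7,Taxon34),Taxon68,Taxon17)).
That clade contains 19 terminal taxa: Taxon1, Taxon11, Taxon12, Taxon15, Taxon17, Taxon26, Taxon30, Taxon33, Taxon34, Taxon36, Taxon37, Taxon49, Taxon50, Taxon58, Taxon66, Taxon67, Taxon68, Taxon7, Taxon70.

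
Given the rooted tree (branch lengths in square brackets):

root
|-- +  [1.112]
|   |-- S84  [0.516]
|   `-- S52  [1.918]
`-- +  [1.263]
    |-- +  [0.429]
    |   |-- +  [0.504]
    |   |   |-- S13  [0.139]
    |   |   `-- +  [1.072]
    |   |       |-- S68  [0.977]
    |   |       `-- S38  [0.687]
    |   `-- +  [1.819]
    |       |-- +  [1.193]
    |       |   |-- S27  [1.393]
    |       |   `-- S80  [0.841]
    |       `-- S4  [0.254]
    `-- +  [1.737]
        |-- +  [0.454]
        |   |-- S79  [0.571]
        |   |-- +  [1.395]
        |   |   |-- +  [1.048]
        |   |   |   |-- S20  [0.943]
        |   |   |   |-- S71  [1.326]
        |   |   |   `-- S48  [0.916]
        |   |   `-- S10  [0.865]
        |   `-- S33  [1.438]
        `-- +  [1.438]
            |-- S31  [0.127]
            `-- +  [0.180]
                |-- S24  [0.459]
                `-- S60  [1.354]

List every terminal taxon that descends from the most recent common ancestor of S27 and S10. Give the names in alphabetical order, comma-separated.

Tracing S27: it sits inside (S27,S80).
Tracing S10: it sits inside ((S20,S71,S48),S10).
The smallest clade enclosing both is (((S13,(S68,S38)),((S27,S80),S4)),((S79,((S20,S71,S48),S10),S33),(S31,(S24,S60)))); the answer is its 15 terminal taxa in alphabetical order.

S10, S13, S20, S24, S27, S31, S33, S38, S4, S48, S60, S68, S71, S79, S80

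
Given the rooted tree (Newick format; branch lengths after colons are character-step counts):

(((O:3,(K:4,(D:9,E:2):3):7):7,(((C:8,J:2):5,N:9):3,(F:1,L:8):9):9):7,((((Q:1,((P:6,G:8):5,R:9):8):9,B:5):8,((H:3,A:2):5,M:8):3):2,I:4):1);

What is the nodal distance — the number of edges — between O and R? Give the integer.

9

The MRCA of O and R is the root of the tree.
From O up to that node: 3 branches. From R up to the same node: 6 branches. Total: 3 + 6 = 9.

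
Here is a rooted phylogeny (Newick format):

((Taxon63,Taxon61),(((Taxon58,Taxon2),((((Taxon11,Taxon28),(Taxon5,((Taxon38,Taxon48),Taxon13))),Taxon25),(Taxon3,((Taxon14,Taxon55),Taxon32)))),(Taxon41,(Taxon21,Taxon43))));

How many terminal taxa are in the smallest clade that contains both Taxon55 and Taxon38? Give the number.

11

The MRCA of Taxon55 and Taxon38 is the node subtending ((((Taxon11,Taxon28),(Taxon5,((Taxon38,Taxon48),Taxon13))),Taxon25),(Taxon3,((Taxon14,Taxon55),Taxon32))).
That clade contains 11 terminal taxa: Taxon11, Taxon13, Taxon14, Taxon25, Taxon28, Taxon3, Taxon32, Taxon38, Taxon48, Taxon5, Taxon55.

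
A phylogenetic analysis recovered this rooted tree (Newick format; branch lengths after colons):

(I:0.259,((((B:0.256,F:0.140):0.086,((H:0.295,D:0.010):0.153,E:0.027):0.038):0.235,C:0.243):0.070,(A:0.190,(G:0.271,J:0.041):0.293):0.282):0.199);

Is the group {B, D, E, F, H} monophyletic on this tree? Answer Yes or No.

Yes

The most recent common ancestor of these taxa subtends ((B,F),((H,D),E)).
That clade has exactly 5 tips — every listed taxon and nothing else — so the group is monophyletic.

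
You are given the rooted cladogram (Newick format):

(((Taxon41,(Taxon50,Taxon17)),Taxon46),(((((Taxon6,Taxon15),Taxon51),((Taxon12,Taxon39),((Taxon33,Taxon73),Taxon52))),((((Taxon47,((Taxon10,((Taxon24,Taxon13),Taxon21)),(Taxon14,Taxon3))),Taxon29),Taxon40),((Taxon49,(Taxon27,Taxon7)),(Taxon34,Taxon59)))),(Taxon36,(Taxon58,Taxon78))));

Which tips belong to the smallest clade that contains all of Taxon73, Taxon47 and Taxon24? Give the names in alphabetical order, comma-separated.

Tracing Taxon73: it sits inside (Taxon33,Taxon73).
Tracing Taxon47: it sits inside (Taxon47,((Taxon10,((Taxon24,Taxon13),Taxon21)),(Taxon14,Taxon3))).
Tracing Taxon24: it sits inside (Taxon24,Taxon13).
The smallest clade enclosing all 3 is ((((Taxon6,Taxon15),Taxon51),((Taxon12,Taxon39),((Taxon33,Taxon73),Taxon52))),((((Taxon47,((Taxon10,((Taxon24,Taxon13),Taxon21)),(Taxon14,Taxon3))),Taxon29),Taxon40),((Taxon49,(Taxon27,Taxon7)),(Taxon34,Taxon59)))); the answer is its 22 terminal taxa in alphabetical order.

Taxon10, Taxon12, Taxon13, Taxon14, Taxon15, Taxon21, Taxon24, Taxon27, Taxon29, Taxon3, Taxon33, Taxon34, Taxon39, Taxon40, Taxon47, Taxon49, Taxon51, Taxon52, Taxon59, Taxon6, Taxon7, Taxon73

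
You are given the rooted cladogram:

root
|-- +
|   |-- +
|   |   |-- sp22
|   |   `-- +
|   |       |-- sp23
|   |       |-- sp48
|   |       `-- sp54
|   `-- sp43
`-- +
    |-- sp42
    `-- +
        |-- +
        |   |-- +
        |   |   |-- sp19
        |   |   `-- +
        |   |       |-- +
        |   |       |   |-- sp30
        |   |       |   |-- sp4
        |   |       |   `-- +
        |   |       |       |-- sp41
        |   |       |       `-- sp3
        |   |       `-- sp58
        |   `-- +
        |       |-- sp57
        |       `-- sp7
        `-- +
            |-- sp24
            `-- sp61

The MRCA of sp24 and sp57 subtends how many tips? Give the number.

10

The MRCA of sp24 and sp57 is the node subtending (((sp19,((sp30,sp4,(sp41,sp3)),sp58)),(sp57,sp7)),(sp24,sp61)).
That clade contains 10 terminal taxa: sp19, sp24, sp3, sp30, sp4, sp41, sp57, sp58, sp61, sp7.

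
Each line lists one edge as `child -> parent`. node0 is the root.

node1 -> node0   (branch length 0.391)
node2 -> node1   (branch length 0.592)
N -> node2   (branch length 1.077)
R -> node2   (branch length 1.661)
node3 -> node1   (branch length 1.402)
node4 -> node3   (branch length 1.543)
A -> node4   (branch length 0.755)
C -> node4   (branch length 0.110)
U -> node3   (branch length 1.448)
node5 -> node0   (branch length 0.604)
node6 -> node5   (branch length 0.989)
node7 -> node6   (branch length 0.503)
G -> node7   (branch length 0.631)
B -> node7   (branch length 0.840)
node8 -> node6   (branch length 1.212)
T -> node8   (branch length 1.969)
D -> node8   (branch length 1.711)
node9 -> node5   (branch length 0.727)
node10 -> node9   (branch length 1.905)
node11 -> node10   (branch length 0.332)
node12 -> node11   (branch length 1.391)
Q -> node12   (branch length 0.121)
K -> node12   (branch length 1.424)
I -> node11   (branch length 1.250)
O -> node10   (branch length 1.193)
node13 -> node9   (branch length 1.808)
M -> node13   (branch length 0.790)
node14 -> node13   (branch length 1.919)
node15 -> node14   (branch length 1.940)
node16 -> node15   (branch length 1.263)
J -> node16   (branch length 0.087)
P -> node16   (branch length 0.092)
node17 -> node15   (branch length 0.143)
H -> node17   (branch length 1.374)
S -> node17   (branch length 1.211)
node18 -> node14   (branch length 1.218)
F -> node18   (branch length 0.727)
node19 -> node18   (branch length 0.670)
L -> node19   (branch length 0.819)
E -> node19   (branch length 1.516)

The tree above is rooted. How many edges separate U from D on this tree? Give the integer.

The MRCA of U and D is the root of the tree.
From U up to that node: 3 branches. From D up to the same node: 4 branches. Total: 3 + 4 = 7.

7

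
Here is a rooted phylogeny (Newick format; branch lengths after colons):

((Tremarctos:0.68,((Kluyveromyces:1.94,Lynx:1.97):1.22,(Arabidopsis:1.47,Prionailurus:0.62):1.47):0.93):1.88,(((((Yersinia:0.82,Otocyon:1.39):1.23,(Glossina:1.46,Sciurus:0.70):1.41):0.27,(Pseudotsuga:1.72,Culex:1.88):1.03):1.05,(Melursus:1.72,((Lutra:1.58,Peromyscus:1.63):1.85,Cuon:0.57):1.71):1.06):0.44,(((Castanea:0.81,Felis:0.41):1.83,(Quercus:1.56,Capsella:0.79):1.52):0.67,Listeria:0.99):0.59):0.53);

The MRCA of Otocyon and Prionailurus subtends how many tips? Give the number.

The MRCA of Otocyon and Prionailurus is the root, so the clade is the entire tree.
That clade contains 20 terminal taxa: Arabidopsis, Capsella, Castanea, Culex, Cuon, Felis, Glossina, Kluyveromyces, Listeria, Lutra, Lynx, Melursus, Otocyon, Peromyscus, Prionailurus, Pseudotsuga, Quercus, Sciurus, Tremarctos, Yersinia.

20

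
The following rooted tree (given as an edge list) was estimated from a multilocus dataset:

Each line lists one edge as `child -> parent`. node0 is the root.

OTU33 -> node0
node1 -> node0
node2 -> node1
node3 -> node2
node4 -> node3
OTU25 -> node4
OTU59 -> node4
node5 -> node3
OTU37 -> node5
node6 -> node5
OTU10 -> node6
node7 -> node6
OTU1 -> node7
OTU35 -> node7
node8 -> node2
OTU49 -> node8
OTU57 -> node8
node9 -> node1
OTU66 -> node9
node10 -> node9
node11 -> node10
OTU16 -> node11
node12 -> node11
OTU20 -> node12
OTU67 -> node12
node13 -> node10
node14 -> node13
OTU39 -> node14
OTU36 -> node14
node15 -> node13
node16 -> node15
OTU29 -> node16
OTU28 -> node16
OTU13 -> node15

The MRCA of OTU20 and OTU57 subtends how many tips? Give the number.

The MRCA of OTU20 and OTU57 is the node subtending ((((OTU25,OTU59),(OTU37,(OTU10,(OTU1,OTU35)))),(OTU49,OTU57)),(OTU66,((OTU16,(OTU20,OTU67)),((OTU39,OTU36),((OTU29,OTU28),OTU13))))).
That clade contains 17 terminal taxa: OTU1, OTU10, OTU13, OTU16, OTU20, OTU25, OTU28, OTU29, OTU35, OTU36, OTU37, OTU39, OTU49, OTU57, OTU59, OTU66, OTU67.

17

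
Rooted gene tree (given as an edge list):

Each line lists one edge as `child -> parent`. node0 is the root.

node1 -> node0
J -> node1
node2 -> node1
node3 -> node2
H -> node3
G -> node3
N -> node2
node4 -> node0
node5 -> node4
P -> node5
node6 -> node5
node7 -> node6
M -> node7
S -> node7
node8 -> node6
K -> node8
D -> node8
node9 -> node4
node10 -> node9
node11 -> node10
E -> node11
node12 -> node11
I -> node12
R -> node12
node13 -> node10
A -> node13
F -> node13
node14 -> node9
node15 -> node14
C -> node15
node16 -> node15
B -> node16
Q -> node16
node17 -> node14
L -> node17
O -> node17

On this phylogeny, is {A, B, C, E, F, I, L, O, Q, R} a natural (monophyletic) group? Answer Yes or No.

Yes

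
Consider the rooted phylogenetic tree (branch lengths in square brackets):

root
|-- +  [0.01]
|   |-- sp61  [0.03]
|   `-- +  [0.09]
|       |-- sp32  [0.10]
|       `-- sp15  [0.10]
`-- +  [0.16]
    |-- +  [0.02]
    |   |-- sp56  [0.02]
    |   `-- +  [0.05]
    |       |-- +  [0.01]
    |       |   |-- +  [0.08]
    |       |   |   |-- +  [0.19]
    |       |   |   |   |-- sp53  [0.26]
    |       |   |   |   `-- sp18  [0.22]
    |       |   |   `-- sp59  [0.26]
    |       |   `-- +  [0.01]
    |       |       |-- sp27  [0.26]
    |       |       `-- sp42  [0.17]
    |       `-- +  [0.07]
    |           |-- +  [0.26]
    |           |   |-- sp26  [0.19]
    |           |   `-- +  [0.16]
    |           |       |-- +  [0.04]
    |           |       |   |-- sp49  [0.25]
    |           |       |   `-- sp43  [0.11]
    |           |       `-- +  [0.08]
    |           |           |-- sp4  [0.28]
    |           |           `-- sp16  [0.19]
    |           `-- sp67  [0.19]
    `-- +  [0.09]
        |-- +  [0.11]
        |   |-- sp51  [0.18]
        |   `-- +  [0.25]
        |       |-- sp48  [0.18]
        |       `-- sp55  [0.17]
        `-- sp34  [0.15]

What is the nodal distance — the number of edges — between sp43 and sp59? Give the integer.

The MRCA of sp43 and sp59 is the node subtending ((((sp53,sp18),sp59),(sp27,sp42)),((sp26,((sp49,sp43),(sp4,sp16))),sp67)).
From sp43 up to that node: 5 branches. From sp59 up to the same node: 3 branches. Total: 5 + 3 = 8.

8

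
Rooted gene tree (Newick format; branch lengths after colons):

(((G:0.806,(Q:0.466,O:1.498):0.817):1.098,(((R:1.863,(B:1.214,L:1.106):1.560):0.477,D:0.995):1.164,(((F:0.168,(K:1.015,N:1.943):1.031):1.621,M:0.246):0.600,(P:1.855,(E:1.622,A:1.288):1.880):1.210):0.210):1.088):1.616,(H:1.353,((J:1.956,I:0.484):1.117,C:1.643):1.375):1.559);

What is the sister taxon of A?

A attaches to the tree at the node subtending (E,A).
The other lineage descending from that same node — the sister group — is the single tip E.

E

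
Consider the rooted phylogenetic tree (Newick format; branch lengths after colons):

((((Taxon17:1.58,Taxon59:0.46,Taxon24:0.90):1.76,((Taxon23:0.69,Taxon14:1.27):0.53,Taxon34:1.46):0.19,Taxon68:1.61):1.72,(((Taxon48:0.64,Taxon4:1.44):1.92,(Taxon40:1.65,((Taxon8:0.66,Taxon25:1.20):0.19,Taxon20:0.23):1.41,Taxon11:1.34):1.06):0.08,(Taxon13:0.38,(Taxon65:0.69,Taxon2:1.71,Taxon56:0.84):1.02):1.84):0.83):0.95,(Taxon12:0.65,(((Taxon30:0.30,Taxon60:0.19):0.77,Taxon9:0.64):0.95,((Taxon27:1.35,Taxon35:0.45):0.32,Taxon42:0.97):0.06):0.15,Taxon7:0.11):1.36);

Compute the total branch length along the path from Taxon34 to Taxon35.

The path runs Taxon34 → … → MRCA → … → Taxon35; the MRCA is the root of the tree.
Branch lengths along that path: 1.46 + 0.19 + 1.72 + 0.95 + 1.36 + 0.15 + 0.06 + 0.32 + 0.45 = 6.66.

6.66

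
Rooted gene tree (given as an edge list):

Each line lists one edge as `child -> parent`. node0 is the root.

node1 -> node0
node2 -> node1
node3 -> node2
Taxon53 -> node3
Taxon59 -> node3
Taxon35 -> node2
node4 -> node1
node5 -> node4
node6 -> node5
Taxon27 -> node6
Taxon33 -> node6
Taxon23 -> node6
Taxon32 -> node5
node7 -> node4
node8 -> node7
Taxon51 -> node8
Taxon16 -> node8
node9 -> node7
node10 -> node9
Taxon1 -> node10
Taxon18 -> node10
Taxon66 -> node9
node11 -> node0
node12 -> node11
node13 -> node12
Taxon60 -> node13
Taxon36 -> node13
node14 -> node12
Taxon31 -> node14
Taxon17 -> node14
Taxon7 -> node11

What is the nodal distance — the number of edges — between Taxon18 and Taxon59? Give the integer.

8

The MRCA of Taxon18 and Taxon59 is the node subtending (((Taxon53,Taxon59),Taxon35),(((Taxon27,Taxon33,Taxon23),Taxon32),((Taxon51,Taxon16),((Taxon1,Taxon18),Taxon66)))).
From Taxon18 up to that node: 5 branches. From Taxon59 up to the same node: 3 branches. Total: 5 + 3 = 8.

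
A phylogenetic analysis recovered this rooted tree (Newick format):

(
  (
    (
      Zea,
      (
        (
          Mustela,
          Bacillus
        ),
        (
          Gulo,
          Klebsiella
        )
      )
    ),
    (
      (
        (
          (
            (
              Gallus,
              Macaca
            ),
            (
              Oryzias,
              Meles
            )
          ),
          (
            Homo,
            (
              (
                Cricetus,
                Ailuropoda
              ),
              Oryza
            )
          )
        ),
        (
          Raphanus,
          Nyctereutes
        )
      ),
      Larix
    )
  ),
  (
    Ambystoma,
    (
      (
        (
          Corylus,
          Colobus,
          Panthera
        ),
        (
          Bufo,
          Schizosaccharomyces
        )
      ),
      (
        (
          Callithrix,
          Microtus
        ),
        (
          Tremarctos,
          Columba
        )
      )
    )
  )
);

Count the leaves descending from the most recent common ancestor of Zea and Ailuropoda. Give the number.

16

The MRCA of Zea and Ailuropoda is the node subtending ((Zea,((Mustela,Bacillus),(Gulo,Klebsiella))),(((((Gallus,Macaca),(Oryzias,Meles)),(Homo,((Cricetus,Ailuropoda),Oryza))),(Raphanus,Nyctereutes)),Larix)).
That clade contains 16 terminal taxa: Ailuropoda, Bacillus, Cricetus, Gallus, Gulo, Homo, Klebsiella, Larix, Macaca, Meles, Mustela, Nyctereutes, Oryza, Oryzias, Raphanus, Zea.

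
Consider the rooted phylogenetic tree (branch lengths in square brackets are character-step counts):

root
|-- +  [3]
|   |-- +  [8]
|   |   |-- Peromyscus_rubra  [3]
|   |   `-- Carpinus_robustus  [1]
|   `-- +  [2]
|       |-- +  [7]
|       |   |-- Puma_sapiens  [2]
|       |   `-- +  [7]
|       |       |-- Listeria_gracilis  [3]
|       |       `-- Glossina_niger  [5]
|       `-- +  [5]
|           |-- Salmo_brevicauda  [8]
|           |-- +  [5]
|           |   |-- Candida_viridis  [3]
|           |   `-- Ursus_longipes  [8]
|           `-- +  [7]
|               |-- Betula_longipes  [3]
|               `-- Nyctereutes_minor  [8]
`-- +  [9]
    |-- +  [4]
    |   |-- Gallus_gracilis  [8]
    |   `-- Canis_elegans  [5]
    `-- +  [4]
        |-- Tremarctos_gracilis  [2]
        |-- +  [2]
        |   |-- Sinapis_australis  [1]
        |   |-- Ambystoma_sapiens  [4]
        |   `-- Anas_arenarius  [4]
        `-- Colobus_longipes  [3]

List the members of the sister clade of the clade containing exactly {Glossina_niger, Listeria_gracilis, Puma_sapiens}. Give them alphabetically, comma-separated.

Betula_longipes, Candida_viridis, Nyctereutes_minor, Salmo_brevicauda, Ursus_longipes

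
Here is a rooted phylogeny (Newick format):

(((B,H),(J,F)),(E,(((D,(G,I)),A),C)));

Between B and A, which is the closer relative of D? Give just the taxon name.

The MRCA of D and A subtends ((D,(G,I)),A) (4 taxa).
The MRCA of D and B is the root, subtending the entire tree (10 taxa).
The first is nested inside the second, so D shares a more recent common ancestor with A.

A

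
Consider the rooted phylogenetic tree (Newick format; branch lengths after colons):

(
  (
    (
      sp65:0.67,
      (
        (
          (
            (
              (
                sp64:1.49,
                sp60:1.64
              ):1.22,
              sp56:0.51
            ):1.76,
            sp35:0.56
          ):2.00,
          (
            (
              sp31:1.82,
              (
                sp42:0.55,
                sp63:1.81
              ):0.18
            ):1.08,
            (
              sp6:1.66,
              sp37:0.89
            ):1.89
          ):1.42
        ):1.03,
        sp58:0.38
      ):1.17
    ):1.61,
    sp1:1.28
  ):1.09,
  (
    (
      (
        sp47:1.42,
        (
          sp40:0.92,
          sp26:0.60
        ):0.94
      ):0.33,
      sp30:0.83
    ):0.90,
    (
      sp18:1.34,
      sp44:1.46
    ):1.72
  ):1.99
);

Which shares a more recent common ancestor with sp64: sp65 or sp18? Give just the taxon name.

The MRCA of sp64 and sp65 subtends (sp65,(((((sp64,sp60),sp56),sp35),((sp31,(sp42,sp63)),(sp6,sp37))),sp58)) (11 taxa).
The MRCA of sp64 and sp18 is the root, subtending the entire tree (18 taxa).
The first is nested inside the second, so sp64 shares a more recent common ancestor with sp65.

sp65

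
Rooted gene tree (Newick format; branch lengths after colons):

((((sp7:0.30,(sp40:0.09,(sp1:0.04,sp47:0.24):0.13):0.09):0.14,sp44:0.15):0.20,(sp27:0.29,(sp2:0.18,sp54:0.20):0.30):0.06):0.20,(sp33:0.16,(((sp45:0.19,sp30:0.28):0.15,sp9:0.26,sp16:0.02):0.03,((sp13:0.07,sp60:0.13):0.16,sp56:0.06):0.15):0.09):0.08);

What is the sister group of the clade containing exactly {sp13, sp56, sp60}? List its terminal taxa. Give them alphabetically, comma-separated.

The clade containing exactly {sp13, sp56, sp60} attaches to the tree at the node subtending (((sp45,sp30),sp9,sp16),((sp13,sp60),sp56)).
The other lineage descending from that same node — the sister group — is ((sp45,sp30),sp9,sp16); its 4 tips in alphabetical order are the answer.

sp16, sp30, sp45, sp9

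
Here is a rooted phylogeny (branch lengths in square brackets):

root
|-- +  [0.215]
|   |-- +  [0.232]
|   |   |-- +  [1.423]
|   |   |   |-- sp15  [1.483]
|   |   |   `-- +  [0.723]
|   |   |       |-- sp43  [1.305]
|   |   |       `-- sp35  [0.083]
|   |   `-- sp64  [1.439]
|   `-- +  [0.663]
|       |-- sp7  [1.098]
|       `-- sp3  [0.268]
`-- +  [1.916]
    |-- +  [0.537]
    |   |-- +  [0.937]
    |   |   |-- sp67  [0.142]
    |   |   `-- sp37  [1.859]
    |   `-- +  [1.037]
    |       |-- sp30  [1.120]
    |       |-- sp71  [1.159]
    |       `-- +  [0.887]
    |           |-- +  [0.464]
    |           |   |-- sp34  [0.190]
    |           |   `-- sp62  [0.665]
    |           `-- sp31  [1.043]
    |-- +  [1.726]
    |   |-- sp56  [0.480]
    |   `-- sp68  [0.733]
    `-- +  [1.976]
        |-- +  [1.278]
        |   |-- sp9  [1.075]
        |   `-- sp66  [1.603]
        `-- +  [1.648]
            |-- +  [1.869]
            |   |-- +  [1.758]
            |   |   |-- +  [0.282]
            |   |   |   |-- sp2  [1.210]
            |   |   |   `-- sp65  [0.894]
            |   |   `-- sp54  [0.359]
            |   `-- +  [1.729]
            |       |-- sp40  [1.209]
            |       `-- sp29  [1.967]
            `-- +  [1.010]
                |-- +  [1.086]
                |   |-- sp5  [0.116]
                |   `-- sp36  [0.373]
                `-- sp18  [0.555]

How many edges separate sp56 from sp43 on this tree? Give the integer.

The MRCA of sp56 and sp43 is the root of the tree.
From sp56 up to that node: 3 branches. From sp43 up to the same node: 5 branches. Total: 3 + 5 = 8.

8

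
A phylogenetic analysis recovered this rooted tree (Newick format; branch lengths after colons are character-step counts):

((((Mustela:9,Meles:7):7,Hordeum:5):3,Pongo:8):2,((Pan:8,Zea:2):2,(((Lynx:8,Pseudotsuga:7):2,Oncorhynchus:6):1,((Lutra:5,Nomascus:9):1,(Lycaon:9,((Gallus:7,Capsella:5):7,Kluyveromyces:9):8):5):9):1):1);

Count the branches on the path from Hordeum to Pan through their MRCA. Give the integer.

6

The MRCA of Hordeum and Pan is the root of the tree.
From Hordeum up to that node: 3 branches. From Pan up to the same node: 3 branches. Total: 3 + 3 = 6.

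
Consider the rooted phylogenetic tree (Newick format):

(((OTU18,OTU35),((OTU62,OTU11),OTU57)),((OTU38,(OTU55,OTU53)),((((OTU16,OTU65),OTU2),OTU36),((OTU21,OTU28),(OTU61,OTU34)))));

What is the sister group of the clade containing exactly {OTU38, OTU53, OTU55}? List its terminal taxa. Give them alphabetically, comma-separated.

OTU16, OTU2, OTU21, OTU28, OTU34, OTU36, OTU61, OTU65

The clade containing exactly {OTU38, OTU53, OTU55} attaches to the tree at the node subtending ((OTU38,(OTU55,OTU53)),((((OTU16,OTU65),OTU2),OTU36),((OTU21,OTU28),(OTU61,OTU34)))).
The other lineage descending from that same node — the sister group — is ((((OTU16,OTU65),OTU2),OTU36),((OTU21,OTU28),(OTU61,OTU34))); its 8 tips in alphabetical order are the answer.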